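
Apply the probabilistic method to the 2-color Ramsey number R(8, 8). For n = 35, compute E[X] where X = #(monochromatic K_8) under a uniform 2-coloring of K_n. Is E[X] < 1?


E[X] = C(35, 8) · 2^{1 − 28} = 23535820 · 2^{−27} = 23535820/134217728.
As a reduced fraction: E[X] = 5883955/33554432 ≈ 0.1753555.
Is E[X] < 1? YES.
Since E[X] < 1, there exists a 2-coloring of K_{35} with no monochromatic K_8; hence R(8, 8) > 35.

E[X] = 5883955/33554432 ≈ 0.1753555; E[X] < 1, so R(8, 8) > 35.


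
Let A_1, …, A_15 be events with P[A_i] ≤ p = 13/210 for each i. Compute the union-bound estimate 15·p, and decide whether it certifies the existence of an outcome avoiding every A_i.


Union bound: P[∪_{i=1}^{15} A_i] ≤ Σ_i P[A_i] ≤ 15·p = 15·(13/210) = 13/14.
Numerically: 13/14 ≈ 0.92857.
Is 13/14 < 1? YES.
Since P[∪ A_i] ≤ 13/14 < 1, the complement has P[∩ A_i^c] ≥ 1 − 13/14 = 1/14 > 0, so some outcome avoids every A_i.

15·p = 13/14 ≈ 0.92857; existence CERTIFIED by the union bound.


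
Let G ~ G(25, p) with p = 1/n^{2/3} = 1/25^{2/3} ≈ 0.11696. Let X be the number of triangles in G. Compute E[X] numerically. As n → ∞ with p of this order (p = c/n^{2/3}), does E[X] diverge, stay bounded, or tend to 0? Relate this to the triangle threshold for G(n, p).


Number of potential triangles: C(25, 3) = 2300.
Each occurs with probability p³ ≈ (0.11696)³ ≈ 1.6000000e-03.
By linearity: E[X] = C(25, 3)·p³ ≈ 2300 · 1.6000000e-03 ≈ 3.68000.
Since α = 2/3 < 1, p = c/n^{2/3} ≫ 1/n is above the triangle threshold p ~ 1/n. Asymptotically E[X] ~ (c³/6)·n^{3(1−α)} = (1³/6)·n^{1} → ∞; triangles are abundant w.h.p.

E[X] ≈ 3.68000; in regime p = Θ(1/n^{2/3}) E[X] diverges (above the triangle threshold p ~ 1/n).


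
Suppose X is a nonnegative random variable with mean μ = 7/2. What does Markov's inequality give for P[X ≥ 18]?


μ = E[X] = 7/2, a = 18.
Markov: P[X ≥ 18] ≤ μ/a = (7/2)/18 = 7/36.
Numerically: ≈ 0.194.
(Since a = 18 > μ = 3.500, the bound 7/36 is < 1 and informative.)

P[X ≥ 18] ≤ 7/36 ≈ 0.194.


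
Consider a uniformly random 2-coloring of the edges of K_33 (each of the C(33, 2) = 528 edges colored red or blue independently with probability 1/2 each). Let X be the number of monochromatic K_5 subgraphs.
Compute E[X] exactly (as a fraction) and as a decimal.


Let X = Σ_S X_S over the C(33, 5) = 237336 subsets S of size 5, where X_S = 1 if the K_5 on S is monochromatic.
For a fixed S, the K_5 on S has C(5, 2) = 10 edges. P[all 10 edges red] = (1/2)^10, and likewise for blue, so P[monochromatic] = 2·(1/2)^10 = 2^{1 − 10} = 1/512.
By linearity of expectation: E[X] = C(33, 5) · 2^{1 − 10} = 237336 · 1/512 = 29667/64.
Numerically: E[X] ≈ 463.547.

E[X] = C(33,5)·2^(1−C(5,2)) = 29667/64 ≈ 463.547.


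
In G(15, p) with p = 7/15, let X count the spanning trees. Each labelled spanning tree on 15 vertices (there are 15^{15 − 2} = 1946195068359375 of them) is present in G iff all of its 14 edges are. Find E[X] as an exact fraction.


K_15 has 15^{15 − 2} = 1946195068359375 labelled spanning trees.
For each such spanning tree H, let X_H = 1 if all 14 edges of H are present in G. Then P[X_H = 1] = p^{14} = (7/15)^{14} = 678223072849/29192926025390625.
By linearity of expectation: E[X] = Σ_H E[X_H] = 1946195068359375 · p^{14} = 1946195068359375 · 678223072849/29192926025390625 = 678223072849/15.
Numerically: E[X] ≈ 4.52149e+10.

E[X] = 1946195068359375 · (7/15)^{14} = 678223072849/15 ≈ 4.52149e+10.


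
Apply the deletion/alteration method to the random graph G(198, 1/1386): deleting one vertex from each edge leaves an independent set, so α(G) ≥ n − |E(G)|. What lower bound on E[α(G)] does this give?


E[|E(G)|] = C(198, 2)·p = 19503 · (1/1386) = 197/14.
E[α(G)] ≥ n − E[|E(G)|] = 198 − 197/14 = 2575/14.
Numerically: ≈ 183.9286.
(This is only a lower bound; the true E[α(G)] may be larger.)

E[α(G)] ≥ 2575/14 ≈ 183.9286.


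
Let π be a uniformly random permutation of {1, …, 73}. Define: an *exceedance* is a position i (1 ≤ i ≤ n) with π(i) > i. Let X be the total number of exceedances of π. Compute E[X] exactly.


Write X = Σ_{i=1}^{73} X_i, where X_i = 1_{π(i) > i}.
For each fixed i, π(i) is uniform over {1, …, 73} (marginal of a uniform permutation), so P[π(i) > i] = (n − i)/n. Summing: Σ_{i=1}^{73} (n − i)/n = (0 + 1 + … + 72)/73 = 73(73 − 1)/(2·73) = (73 − 1)/2.
Hence E[X] = Σ_{i=1}^{73} (73 − i)/73 = 36 ≈ 36.000000.

E[X] = 36 = 36.000000.


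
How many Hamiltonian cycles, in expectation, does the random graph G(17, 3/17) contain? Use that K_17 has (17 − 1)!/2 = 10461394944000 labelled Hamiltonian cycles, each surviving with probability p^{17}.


K_17 has (17 − 1)!/2 = 10461394944000 labelled Hamiltonian cycles.
For each such Hamiltonian cycle H, let X_H = 1 if all 17 edges of H are present in G. Then P[X_H = 1] = p^{17} = (3/17)^{17} = 129140163/827240261886336764177.
By linearity of expectation: E[X] = Σ_H E[X_H] = 10461394944000 · p^{17} = 10461394944000 · 129140163/827240261886336764177 = 1350986248275535872000/827240261886336764177.
Numerically: E[X] ≈ 1.6331.

E[X] = 10461394944000 · (3/17)^{17} = 1350986248275535872000/827240261886336764177 ≈ 1.6331.


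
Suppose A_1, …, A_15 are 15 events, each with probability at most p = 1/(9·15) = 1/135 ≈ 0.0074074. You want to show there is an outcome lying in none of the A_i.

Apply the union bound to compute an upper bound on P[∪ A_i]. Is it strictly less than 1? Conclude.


Union bound: P[∪_{i=1}^{15} A_i] ≤ Σ_i P[A_i] ≤ 15·p = 15·(1/135) = 1/9.
Numerically: 1/9 ≈ 0.1111111.
Is 1/9 < 1? YES.
Since P[∪ A_i] ≤ 1/9 < 1, the complement has P[∩ A_i^c] ≥ 1 − 1/9 = 8/9 > 0, so some outcome avoids every A_i.

15·p = 1/9 ≈ 0.1111111; existence CERTIFIED by the union bound.


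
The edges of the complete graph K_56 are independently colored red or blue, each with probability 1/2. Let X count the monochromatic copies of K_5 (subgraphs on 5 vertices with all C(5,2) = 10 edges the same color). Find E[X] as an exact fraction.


Let X = Σ_S X_S over the C(56, 5) = 3819816 subsets S of size 5, where X_S = 1 if the K_5 on S is monochromatic.
For a fixed S, the K_5 on S has C(5, 2) = 10 edges. P[all 10 edges red] = (1/2)^10, and likewise for blue, so P[monochromatic] = 2·(1/2)^10 = 2^{1 − 10} = 1/512.
Summing: E[X] = C(56, 5) · 2^{1 − 10} = 3819816 · 1/512 = 477477/64.
Numerically: E[X] ≈ 7460.578125.

E[X] = C(56,5)·2^(1−C(5,2)) = 477477/64 ≈ 7460.578125.


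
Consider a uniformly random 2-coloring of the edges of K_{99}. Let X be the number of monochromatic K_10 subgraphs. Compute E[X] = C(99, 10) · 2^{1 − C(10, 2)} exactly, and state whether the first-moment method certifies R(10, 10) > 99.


E[X] = C(99, 10) · 2^{1 − 45} = 15579278510796 · 2^{−44} = 15579278510796/17592186044416.
As a reduced fraction: E[X] = 3894819627699/4398046511104 ≈ 0.885579.
Is E[X] < 1? YES.
Since E[X] < 1, there exists a 2-coloring of K_{99} with no monochromatic K_10; hence R(10, 10) > 99.

E[X] = 3894819627699/4398046511104 ≈ 0.885579; E[X] < 1, so R(10, 10) > 99.


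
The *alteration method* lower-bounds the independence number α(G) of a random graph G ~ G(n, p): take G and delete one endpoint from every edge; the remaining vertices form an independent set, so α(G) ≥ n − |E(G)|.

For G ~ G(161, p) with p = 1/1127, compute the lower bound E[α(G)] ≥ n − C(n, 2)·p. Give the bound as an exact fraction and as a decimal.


E[|E(G)|] = C(161, 2)·p = 12880 · (1/1127) = 80/7.
E[α(G)] ≥ n − E[|E(G)|] = 161 − 80/7 = 1047/7.
Numerically: ≈ 149.571429.
(This is only a lower bound; the true E[α(G)] may be larger.)

E[α(G)] ≥ 1047/7 ≈ 149.571429.


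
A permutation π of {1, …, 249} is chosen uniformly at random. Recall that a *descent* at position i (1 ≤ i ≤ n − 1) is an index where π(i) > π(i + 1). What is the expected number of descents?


Write X = Σ X_I over i = 1, …, 248, with X_I the indicator of one descent.
There are 248 indicators.
For each fixed i, the pair (π(i), π(i+1)) is a uniformly random ordered pair of distinct values from {1, …, 249}; by symmetry P[π(i) > π(i+1)] = 1/2.
By linearity: E[X] = 248 · (1/2) = (249 − 1) · (1/2) = 124 ≈ 124.0000.

E[X] = 124 = 124.0000.


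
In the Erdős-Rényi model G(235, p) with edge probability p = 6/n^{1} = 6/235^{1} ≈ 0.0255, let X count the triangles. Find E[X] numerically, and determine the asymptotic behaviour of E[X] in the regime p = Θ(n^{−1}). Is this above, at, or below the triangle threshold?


Number of potential triangles: C(235, 3) = 2135445.
Each occurs with probability p³ ≈ (0.0255)³ ≈ 1.66437e-05.
By linearity: E[X] = C(235, 3)·p³ ≈ 2135445 · 1.66437e-05 ≈ 35.542.
Here α = 1, so p = 6/n is exactly at the triangle threshold p ~ 1/n. Asymptotically E[X] → c³/6 = 6³/6 = 36 ≈ 36.000, a bounded constant. In this regime the triangle count is asymptotically Poisson(c³/6).

E[X] ≈ 35.542; in regime p = Θ(1/n^{1}) E[X] stays bounded (at the triangle threshold p ~ 1/n).


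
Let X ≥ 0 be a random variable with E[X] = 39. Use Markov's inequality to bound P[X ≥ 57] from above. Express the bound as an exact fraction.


μ = E[X] = 39, a = 57.
Markov: P[X ≥ 57] ≤ μ/a = (39)/57 = 13/19.
Numerically: ≈ 0.68421.
(Since a = 57 > μ = 39.00000, the bound 13/19 is < 1 and informative.)

P[X ≥ 57] ≤ 13/19 ≈ 0.68421.


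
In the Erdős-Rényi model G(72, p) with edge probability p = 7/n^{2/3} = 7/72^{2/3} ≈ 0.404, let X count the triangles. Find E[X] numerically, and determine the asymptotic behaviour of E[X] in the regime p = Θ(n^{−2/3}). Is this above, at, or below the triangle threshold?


Number of potential triangles: C(72, 3) = 59640.
Each occurs with probability p³ ≈ (0.404)³ ≈ 6.61651e-02.
By linearity: E[X] = C(72, 3)·p³ ≈ 59640 · 6.61651e-02 ≈ 3946.088.
Since α = 2/3 < 1, p = c/n^{2/3} ≫ 1/n is above the triangle threshold p ~ 1/n. Asymptotically E[X] ~ (c³/6)·n^{3(1−α)} = (7³/6)·n^{1} → ∞; triangles are abundant w.h.p.

E[X] ≈ 3946.088; in regime p = Θ(1/n^{2/3}) E[X] diverges (above the triangle threshold p ~ 1/n).


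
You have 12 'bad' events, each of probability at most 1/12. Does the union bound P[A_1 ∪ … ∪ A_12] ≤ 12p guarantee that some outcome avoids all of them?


Union bound: P[∪_{i=1}^{12} A_i] ≤ Σ_i P[A_i] ≤ 12·p = 12·(1/12) = 1.
Numerically: 1 ≈ 1.0000000.
Is 1 < 1? NO.
Since the bound 1 is ≥ 1, the union bound is uninformative here; it does NOT by itself certify existence.

12·p = 1 ≈ 1.0000000; existence NOT certified by the union bound.


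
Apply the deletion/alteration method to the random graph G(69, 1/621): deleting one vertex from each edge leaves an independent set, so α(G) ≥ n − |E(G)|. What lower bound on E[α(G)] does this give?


E[|E(G)|] = C(69, 2)·p = 2346 · (1/621) = 34/9.
E[α(G)] ≥ n − E[|E(G)|] = 69 − 34/9 = 587/9.
Numerically: ≈ 65.22222.
(This is only a lower bound; the true E[α(G)] may be larger.)

E[α(G)] ≥ 587/9 ≈ 65.22222.


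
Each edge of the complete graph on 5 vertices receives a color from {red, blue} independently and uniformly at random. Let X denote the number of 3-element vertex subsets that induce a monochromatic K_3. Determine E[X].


Let X = Σ_S X_S over the C(5, 3) = 10 subsets S of size 3, where X_S = 1 if the K_3 on S is monochromatic.
For a fixed S, the K_3 on S has C(3, 2) = 3 edges. P[all 3 edges red] = (1/2)^3, and likewise for blue, so P[monochromatic] = 2·(1/2)^3 = 2^{1 − 3} = 1/4.
By linearity: E[X] = C(5, 3) · 2^{1 − 3} = 10 · 1/4 = 5/2.
Numerically: E[X] ≈ 2.50000.

E[X] = C(5,3)·2^(1−C(3,2)) = 5/2 ≈ 2.50000.


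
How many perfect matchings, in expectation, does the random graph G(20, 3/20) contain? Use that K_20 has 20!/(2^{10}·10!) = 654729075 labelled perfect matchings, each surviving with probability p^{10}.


K_20 has 20!/(2^{10}·10!) = 654729075 labelled perfect matchings.
For each such perfect matching H, let X_H = 1 if all 10 edges of H are present in G. Then P[X_H = 1] = p^{10} = (3/20)^{10} = 59049/10240000000000.
By linearity of expectation: E[X] = Σ_H E[X_H] = 654729075 · p^{10} = 654729075 · 59049/10240000000000 = 1546443885987/409600000000.
Numerically: E[X] ≈ 3.7755.

E[X] = 654729075 · (3/20)^{10} = 1546443885987/409600000000 ≈ 3.7755.


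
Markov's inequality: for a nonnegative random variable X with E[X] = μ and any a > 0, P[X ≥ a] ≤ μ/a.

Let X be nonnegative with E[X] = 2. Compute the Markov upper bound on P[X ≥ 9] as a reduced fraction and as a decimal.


μ = E[X] = 2, a = 9.
Markov: P[X ≥ 9] ≤ μ/a = (2)/9 = 2/9.
Numerically: ≈ 0.2222.
(Since a = 9 > μ = 2.0000, the bound 2/9 is < 1 and informative.)

P[X ≥ 9] ≤ 2/9 ≈ 0.2222.


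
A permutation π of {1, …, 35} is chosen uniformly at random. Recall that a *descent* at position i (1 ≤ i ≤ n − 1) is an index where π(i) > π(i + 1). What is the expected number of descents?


Write X = Σ X_I over i = 1, …, 34, with X_I the indicator of one descent.
There are 34 indicators.
For each fixed i, the pair (π(i), π(i+1)) is a uniformly random ordered pair of distinct values from {1, …, 35}; by symmetry P[π(i) > π(i+1)] = 1/2.
By linearity: E[X] = 34 · (1/2) = (35 − 1) · (1/2) = 17 ≈ 17.0000.

E[X] = 17 = 17.0000.


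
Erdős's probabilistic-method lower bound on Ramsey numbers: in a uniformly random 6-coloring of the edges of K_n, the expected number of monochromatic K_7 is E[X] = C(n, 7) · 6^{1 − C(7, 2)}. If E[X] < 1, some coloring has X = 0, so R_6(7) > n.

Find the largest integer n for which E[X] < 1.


We need C(n, 7) · 6^{1 − 21} < 1, i.e. C(n, 7) < 6^{21 − 1} = 3656158440062976.
Check values of n near the boundary:
  n = 565: C(565, 7) = 3513212521235560; 3513212521235560 < 3656158440062976? YES
  n = 566: C(566, 7) = 3557206237959440; 3557206237959440 < 3656158440062976? YES
  n = 567: C(567, 7) = 3601671315933933; 3601671315933933 < 3656158440062976? YES
  n = 568: C(568, 7) = 3646611956239704; 3646611956239704 < 3656158440062976? YES
  n = 569: C(569, 7) = 3692032389858348; 3692032389858348 < 3656158440062976? NO
The largest n with C(n, 7) < 3656158440062976 is n = 568 (where E[X] = 16882462760369/16926659444736 ≈ 0.99739). Hence R_6(7) > 568, i.e. R_6(7) ≥ 569.

Largest n = 568; hence R_6(7) > 568.


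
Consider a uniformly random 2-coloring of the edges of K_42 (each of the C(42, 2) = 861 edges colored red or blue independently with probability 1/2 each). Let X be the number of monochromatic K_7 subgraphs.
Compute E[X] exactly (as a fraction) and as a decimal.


Let X = Σ_S X_S over the C(42, 7) = 26978328 subsets S of size 7, where X_S = 1 if the K_7 on S is monochromatic.
For a fixed S, the K_7 on S has C(7, 2) = 21 edges. P[all 21 edges red] = (1/2)^21, and likewise for blue, so P[monochromatic] = 2·(1/2)^21 = 2^{1 − 21} = 1/1048576.
By linearity of expectation: E[X] = C(42, 7) · 2^{1 − 21} = 26978328 · 1/1048576 = 3372291/131072.
Numerically: E[X] ≈ 25.7285.

E[X] = C(42,7)·2^(1−C(7,2)) = 3372291/131072 ≈ 25.7285.


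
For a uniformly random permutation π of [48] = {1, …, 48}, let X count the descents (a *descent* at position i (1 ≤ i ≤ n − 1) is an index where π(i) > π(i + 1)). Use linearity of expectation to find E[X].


Write X = Σ X_I over i = 1, …, 47, with X_I the indicator of one descent.
There are 47 indicators.
For each fixed i, the pair (π(i), π(i+1)) is a uniformly random ordered pair of distinct values from {1, …, 48}; by symmetry P[π(i) > π(i+1)] = 1/2.
By linearity: E[X] = 47 · (1/2) = (48 − 1) · (1/2) = 47/2 ≈ 23.500000.

E[X] = 47/2 = 23.500000.


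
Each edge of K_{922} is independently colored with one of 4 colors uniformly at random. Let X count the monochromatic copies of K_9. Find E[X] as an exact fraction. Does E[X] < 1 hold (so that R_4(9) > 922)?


E[X] = C(922, 9) · 4^{1 − 36} = 1275867683890227543270 · 4^{−35} = 1275867683890227543270/1180591620717411303424.
As a reduced fraction: E[X] = 637933841945113771635/590295810358705651712 ≈ 1.08070.
Is E[X] < 1? NO.
Since E[X] ≥ 1, the first-moment bound is inconclusive at n = 922; it does NOT by itself certify R_4(9) > 922.

E[X] = 637933841945113771635/590295810358705651712 ≈ 1.08070; E[X] ≥ 1; first-moment method inconclusive here.


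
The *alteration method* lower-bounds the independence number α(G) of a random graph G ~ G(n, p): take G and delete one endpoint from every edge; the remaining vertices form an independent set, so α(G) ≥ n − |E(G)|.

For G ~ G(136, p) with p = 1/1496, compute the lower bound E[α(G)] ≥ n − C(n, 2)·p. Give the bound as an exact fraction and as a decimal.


E[|E(G)|] = C(136, 2)·p = 9180 · (1/1496) = 135/22.
E[α(G)] ≥ n − E[|E(G)|] = 136 − 135/22 = 2857/22.
Numerically: ≈ 129.86364.
(This is only a lower bound; the true E[α(G)] may be larger.)

E[α(G)] ≥ 2857/22 ≈ 129.86364.


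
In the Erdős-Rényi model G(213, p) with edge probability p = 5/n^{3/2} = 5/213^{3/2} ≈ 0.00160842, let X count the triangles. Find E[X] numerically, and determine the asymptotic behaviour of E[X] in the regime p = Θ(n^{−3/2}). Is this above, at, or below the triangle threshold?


Number of potential triangles: C(213, 3) = 1587986.
Each occurs with probability p³ ≈ (0.00160842)³ ≈ 4.16103911e-09.
By linearity: E[X] = C(213, 3)·p³ ≈ 1587986 · 4.16103911e-09 ≈ 0.006608.
Since α = 3/2 > 1, p = c/n^{3/2} = o(1/n) is below the triangle threshold p ~ 1/n. Asymptotically E[X] ~ (c³/6)·n^{3(1−α)} = (5³/6)·n^{-1.5} → 0, so by Markov's inequality G has no triangles w.h.p.

E[X] ≈ 0.006608; in regime p = Θ(1/n^{3/2}) E[X] tends to 0 (below the triangle threshold p ~ 1/n).


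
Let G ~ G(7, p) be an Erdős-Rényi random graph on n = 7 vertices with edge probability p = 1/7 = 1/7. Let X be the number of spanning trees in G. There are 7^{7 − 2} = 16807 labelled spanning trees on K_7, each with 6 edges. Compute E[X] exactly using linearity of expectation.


K_7 has 7^{7 − 2} = 16807 labelled spanning trees.
For each such spanning tree H, let X_H = 1 if all 6 edges of H are present in G. Then P[X_H = 1] = p^{6} = (1/7)^{6} = 1/117649.
By linearity of expectation: E[X] = Σ_H E[X_H] = 16807 · p^{6} = 16807 · 1/117649 = 1/7.
Numerically: E[X] ≈ 0.143.

E[X] = 16807 · (1/7)^{6} = 1/7 ≈ 0.143.


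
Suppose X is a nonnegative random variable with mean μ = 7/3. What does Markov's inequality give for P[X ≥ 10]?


μ = E[X] = 7/3, a = 10.
Markov: P[X ≥ 10] ≤ μ/a = (7/3)/10 = 7/30.
Numerically: ≈ 0.233.
(Since a = 10 > μ = 2.333, the bound 7/30 is < 1 and informative.)

P[X ≥ 10] ≤ 7/30 ≈ 0.233.


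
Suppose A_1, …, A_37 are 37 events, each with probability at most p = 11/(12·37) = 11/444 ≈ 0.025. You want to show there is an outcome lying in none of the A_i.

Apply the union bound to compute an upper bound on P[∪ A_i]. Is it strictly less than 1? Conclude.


Union bound: P[∪_{i=1}^{37} A_i] ≤ Σ_i P[A_i] ≤ 37·p = 37·(11/444) = 11/12.
Numerically: 11/12 ≈ 0.917.
Is 11/12 < 1? YES.
Since P[∪ A_i] ≤ 11/12 < 1, the complement has P[∩ A_i^c] ≥ 1 − 11/12 = 1/12 > 0, so some outcome avoids every A_i.

37·p = 11/12 ≈ 0.917; existence CERTIFIED by the union bound.


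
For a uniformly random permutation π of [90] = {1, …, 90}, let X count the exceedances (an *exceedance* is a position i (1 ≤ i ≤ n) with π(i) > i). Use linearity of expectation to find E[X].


Write X = Σ_{i=1}^{90} X_i, where X_i = 1_{π(i) > i}.
For each fixed i, π(i) is uniform over {1, …, 90} (marginal of a uniform permutation), so P[π(i) > i] = (n − i)/n. Summing: Σ_{i=1}^{90} (n − i)/n = (0 + 1 + … + 89)/90 = 90(90 − 1)/(2·90) = (90 − 1)/2.
Hence E[X] = Σ_{i=1}^{90} (90 − i)/90 = 89/2 ≈ 44.500.

E[X] = 89/2 = 44.500.


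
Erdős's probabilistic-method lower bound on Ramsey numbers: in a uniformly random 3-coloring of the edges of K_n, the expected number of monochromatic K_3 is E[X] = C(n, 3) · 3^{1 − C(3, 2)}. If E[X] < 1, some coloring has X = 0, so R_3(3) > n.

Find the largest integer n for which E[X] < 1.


We need C(n, 3) · 3^{1 − 3} < 1, i.e. C(n, 3) < 3^{3 − 1} = 9.
Check values of n near the boundary:
  n = 3: C(3, 3) = 1; 1 < 9? YES
  n = 4: C(4, 3) = 4; 4 < 9? YES
  n = 5: C(5, 3) = 10; 10 < 9? NO
  n = 6: C(6, 3) = 20; 20 < 9? NO
  n = 7: C(7, 3) = 35; 35 < 9? NO
The largest n with C(n, 3) < 9 is n = 4 (where E[X] = 4/9 ≈ 0.4444). Hence R_3(3) > 4, i.e. R_3(3) ≥ 5.

Largest n = 4; hence R_3(3) > 4.


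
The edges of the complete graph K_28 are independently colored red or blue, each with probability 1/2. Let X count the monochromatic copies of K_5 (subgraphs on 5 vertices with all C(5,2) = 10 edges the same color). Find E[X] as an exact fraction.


Let X = Σ_S X_S over the C(28, 5) = 98280 subsets S of size 5, where X_S = 1 if the K_5 on S is monochromatic.
For a fixed S, the K_5 on S has C(5, 2) = 10 edges. P[all 10 edges red] = (1/2)^10, and likewise for blue, so P[monochromatic] = 2·(1/2)^10 = 2^{1 − 10} = 1/512.
By linearity of expectation: E[X] = C(28, 5) · 2^{1 − 10} = 98280 · 1/512 = 12285/64.
Numerically: E[X] ≈ 191.95312.

E[X] = C(28,5)·2^(1−C(5,2)) = 12285/64 ≈ 191.95312.


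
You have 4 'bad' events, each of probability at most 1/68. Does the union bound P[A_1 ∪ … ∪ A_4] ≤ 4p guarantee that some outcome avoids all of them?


Union bound: P[∪_{i=1}^{4} A_i] ≤ Σ_i P[A_i] ≤ 4·p = 4·(1/68) = 1/17.
Numerically: 1/17 ≈ 0.058824.
Is 1/17 < 1? YES.
Since P[∪ A_i] ≤ 1/17 < 1, the complement has P[∩ A_i^c] ≥ 1 − 1/17 = 16/17 > 0, so some outcome avoids every A_i.

4·p = 1/17 ≈ 0.058824; existence CERTIFIED by the union bound.


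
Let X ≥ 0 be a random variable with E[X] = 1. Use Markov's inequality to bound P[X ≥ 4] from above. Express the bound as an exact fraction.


μ = E[X] = 1, a = 4.
Markov: P[X ≥ 4] ≤ μ/a = (1)/4 = 1/4.
Numerically: ≈ 0.250.
(Since a = 4 > μ = 1.000, the bound 1/4 is < 1 and informative.)

P[X ≥ 4] ≤ 1/4 ≈ 0.250.


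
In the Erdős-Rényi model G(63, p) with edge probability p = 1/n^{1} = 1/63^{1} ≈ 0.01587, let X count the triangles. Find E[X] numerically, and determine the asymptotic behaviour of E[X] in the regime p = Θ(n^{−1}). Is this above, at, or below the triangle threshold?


Number of potential triangles: C(63, 3) = 39711.
Each occurs with probability p³ ≈ (0.01587)³ ≈ 3.999248e-06.
By linearity: E[X] = C(63, 3)·p³ ≈ 39711 · 3.999248e-06 ≈ 0.1588.
Here α = 1, so p = 1/n is exactly at the triangle threshold p ~ 1/n. Asymptotically E[X] → c³/6 = 1³/6 = 1/6 ≈ 0.1667, a bounded constant. In this regime the triangle count is asymptotically Poisson(c³/6).

E[X] ≈ 0.1588; in regime p = Θ(1/n^{1}) E[X] stays bounded (at the triangle threshold p ~ 1/n).


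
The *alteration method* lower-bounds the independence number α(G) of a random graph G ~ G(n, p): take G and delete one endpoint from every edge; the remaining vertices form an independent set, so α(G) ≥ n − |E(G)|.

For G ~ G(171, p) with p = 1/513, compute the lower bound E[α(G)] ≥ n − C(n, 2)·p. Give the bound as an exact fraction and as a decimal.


E[|E(G)|] = C(171, 2)·p = 14535 · (1/513) = 85/3.
E[α(G)] ≥ n − E[|E(G)|] = 171 − 85/3 = 428/3.
Numerically: ≈ 142.666667.
(This is only a lower bound; the true E[α(G)] may be larger.)

E[α(G)] ≥ 428/3 ≈ 142.666667.


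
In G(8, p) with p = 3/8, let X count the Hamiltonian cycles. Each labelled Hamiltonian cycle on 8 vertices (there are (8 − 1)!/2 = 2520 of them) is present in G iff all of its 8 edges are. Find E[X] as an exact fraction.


K_8 has (8 − 1)!/2 = 2520 labelled Hamiltonian cycles.
For each such Hamiltonian cycle H, let X_H = 1 if all 8 edges of H are present in G. Then P[X_H = 1] = p^{8} = (3/8)^{8} = 6561/16777216.
Summing the indicators: E[X] = Σ_H E[X_H] = 2520 · p^{8} = 2520 · 6561/16777216 = 2066715/2097152.
Numerically: E[X] ≈ 0.98549.

E[X] = 2520 · (3/8)^{8} = 2066715/2097152 ≈ 0.98549.


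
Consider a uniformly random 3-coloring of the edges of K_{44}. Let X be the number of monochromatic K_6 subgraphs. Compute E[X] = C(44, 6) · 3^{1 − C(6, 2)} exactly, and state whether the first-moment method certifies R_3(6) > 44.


E[X] = C(44, 6) · 3^{1 − 15} = 7059052 · 3^{−14} = 7059052/4782969.
As a reduced fraction: E[X] = 7059052/4782969 ≈ 1.47587.
Is E[X] < 1? NO.
Since E[X] ≥ 1, the first-moment bound is inconclusive at n = 44; it does NOT by itself certify R_3(6) > 44.

E[X] = 7059052/4782969 ≈ 1.47587; E[X] ≥ 1; first-moment method inconclusive here.


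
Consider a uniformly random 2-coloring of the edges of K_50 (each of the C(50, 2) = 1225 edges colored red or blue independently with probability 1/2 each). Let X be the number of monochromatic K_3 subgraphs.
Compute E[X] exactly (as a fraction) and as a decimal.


Let X = Σ_S X_S over the C(50, 3) = 19600 subsets S of size 3, where X_S = 1 if the K_3 on S is monochromatic.
For a fixed S, the K_3 on S has C(3, 2) = 3 edges. P[all 3 edges red] = (1/2)^3, and likewise for blue, so P[monochromatic] = 2·(1/2)^3 = 2^{1 − 3} = 1/4.
By linearity: E[X] = C(50, 3) · 2^{1 − 3} = 19600 · 1/4 = 4900.
Numerically: E[X] ≈ 4900.0000.

E[X] = C(50,3)·2^(1−C(3,2)) = 4900 ≈ 4900.0000.


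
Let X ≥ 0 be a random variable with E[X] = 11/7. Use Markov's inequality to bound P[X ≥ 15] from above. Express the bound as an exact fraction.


μ = E[X] = 11/7, a = 15.
Markov: P[X ≥ 15] ≤ μ/a = (11/7)/15 = 11/105.
Numerically: ≈ 0.10476.
(Since a = 15 > μ = 1.57143, the bound 11/105 is < 1 and informative.)

P[X ≥ 15] ≤ 11/105 ≈ 0.10476.


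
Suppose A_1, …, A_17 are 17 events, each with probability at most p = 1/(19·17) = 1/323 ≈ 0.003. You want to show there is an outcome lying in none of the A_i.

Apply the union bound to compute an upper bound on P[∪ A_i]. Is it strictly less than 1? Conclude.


Union bound: P[∪_{i=1}^{17} A_i] ≤ Σ_i P[A_i] ≤ 17·p = 17·(1/323) = 1/19.
Numerically: 1/19 ≈ 0.053.
Is 1/19 < 1? YES.
Since P[∪ A_i] ≤ 1/19 < 1, the complement has P[∩ A_i^c] ≥ 1 − 1/19 = 18/19 > 0, so some outcome avoids every A_i.

17·p = 1/19 ≈ 0.053; existence CERTIFIED by the union bound.


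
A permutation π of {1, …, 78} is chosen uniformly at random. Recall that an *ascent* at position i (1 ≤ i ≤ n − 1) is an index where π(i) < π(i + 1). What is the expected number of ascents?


Write X = Σ X_I over i = 1, …, 77, with X_I the indicator of one ascent.
There are 77 indicators.
For each fixed i, the pair (π(i), π(i+1)) is a uniformly random ordered pair of distinct values from {1, …, 78}; by symmetry P[π(i) < π(i+1)] = 1/2.
By linearity: E[X] = 77 · (1/2) = (78 − 1) · (1/2) = 77/2 ≈ 38.500.

E[X] = 77/2 = 38.500.


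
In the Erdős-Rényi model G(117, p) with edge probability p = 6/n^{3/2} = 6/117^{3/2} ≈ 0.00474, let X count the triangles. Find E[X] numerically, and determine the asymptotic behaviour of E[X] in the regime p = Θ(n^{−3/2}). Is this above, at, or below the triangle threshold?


Number of potential triangles: C(117, 3) = 260130.
Each occurs with probability p³ ≈ (0.00474)³ ≈ 1.06566e-07.
By linearity: E[X] = C(117, 3)·p³ ≈ 260130 · 1.06566e-07 ≈ 0.028.
Since α = 3/2 > 1, p = c/n^{3/2} = o(1/n) is below the triangle threshold p ~ 1/n. Asymptotically E[X] ~ (c³/6)·n^{3(1−α)} = (6³/6)·n^{-1.5} → 0, so by Markov's inequality G has no triangles w.h.p.

E[X] ≈ 0.028; in regime p = Θ(1/n^{3/2}) E[X] tends to 0 (below the triangle threshold p ~ 1/n).


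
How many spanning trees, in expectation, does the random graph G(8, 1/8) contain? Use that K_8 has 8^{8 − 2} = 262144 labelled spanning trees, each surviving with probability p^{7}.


K_8 has 8^{8 − 2} = 262144 labelled spanning trees.
For each such spanning tree H, let X_H = 1 if all 7 edges of H are present in G. Then P[X_H = 1] = p^{7} = (1/8)^{7} = 1/2097152.
Summing the indicators: E[X] = Σ_H E[X_H] = 262144 · p^{7} = 262144 · 1/2097152 = 1/8.
Numerically: E[X] ≈ 0.125.

E[X] = 262144 · (1/8)^{7} = 1/8 ≈ 0.125.


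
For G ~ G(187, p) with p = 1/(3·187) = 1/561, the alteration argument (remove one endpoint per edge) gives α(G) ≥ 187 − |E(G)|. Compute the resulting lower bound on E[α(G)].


E[|E(G)|] = C(187, 2)·p = 17391 · (1/561) = 31.
E[α(G)] ≥ n − E[|E(G)|] = 187 − 31 = 156.
Numerically: ≈ 156.000000.
(This is only a lower bound; the true E[α(G)] may be larger.)

E[α(G)] ≥ 156 ≈ 156.000000.


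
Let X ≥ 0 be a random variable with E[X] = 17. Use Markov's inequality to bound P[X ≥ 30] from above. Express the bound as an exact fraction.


μ = E[X] = 17, a = 30.
Markov: P[X ≥ 30] ≤ μ/a = (17)/30 = 17/30.
Numerically: ≈ 0.56667.
(Since a = 30 > μ = 17.00000, the bound 17/30 is < 1 and informative.)

P[X ≥ 30] ≤ 17/30 ≈ 0.56667.


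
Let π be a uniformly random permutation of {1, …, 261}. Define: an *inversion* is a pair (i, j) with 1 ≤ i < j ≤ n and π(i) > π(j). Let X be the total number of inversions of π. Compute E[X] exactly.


Write X = Σ X_I over the C(261, 2) = 33930 pairs i < j, with X_I the indicator of one inversion.
There are 33930 indicators.
For each fixed pair i < j, the values π(i) and π(j) are two distinct elements of {1, …, 261} in uniformly random order; by symmetry P[π(i) > π(j)] = 1/2.
By linearity: E[X] = 33930 · (1/2) = C(261, 2) · (1/2) = 33930/2 = 16965 ≈ 16965.00000.

E[X] = 16965 = 16965.00000.


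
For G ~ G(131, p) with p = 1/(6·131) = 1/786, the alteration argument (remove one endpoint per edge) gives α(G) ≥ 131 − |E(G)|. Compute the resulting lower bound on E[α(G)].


E[|E(G)|] = C(131, 2)·p = 8515 · (1/786) = 65/6.
E[α(G)] ≥ n − E[|E(G)|] = 131 − 65/6 = 721/6.
Numerically: ≈ 120.167.
(This is only a lower bound; the true E[α(G)] may be larger.)

E[α(G)] ≥ 721/6 ≈ 120.167.


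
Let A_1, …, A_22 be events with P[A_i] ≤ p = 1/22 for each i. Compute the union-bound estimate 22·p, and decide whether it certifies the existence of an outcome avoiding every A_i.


Union bound: P[∪_{i=1}^{22} A_i] ≤ Σ_i P[A_i] ≤ 22·p = 22·(1/22) = 1.
Numerically: 1 ≈ 1.000000.
Is 1 < 1? NO.
Since the bound 1 is ≥ 1, the union bound is uninformative here; it does NOT by itself certify existence.

22·p = 1 ≈ 1.000000; existence NOT certified by the union bound.


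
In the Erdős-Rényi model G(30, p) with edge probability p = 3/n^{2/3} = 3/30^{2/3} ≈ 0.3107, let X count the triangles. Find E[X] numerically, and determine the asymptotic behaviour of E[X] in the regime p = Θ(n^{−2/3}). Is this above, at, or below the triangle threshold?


Number of potential triangles: C(30, 3) = 4060.
Each occurs with probability p³ ≈ (0.3107)³ ≈ 3.000000e-02.
By linearity: E[X] = C(30, 3)·p³ ≈ 4060 · 3.000000e-02 ≈ 121.8000.
Since α = 2/3 < 1, p = c/n^{2/3} ≫ 1/n is above the triangle threshold p ~ 1/n. Asymptotically E[X] ~ (c³/6)·n^{3(1−α)} = (3³/6)·n^{1} → ∞; triangles are abundant w.h.p.

E[X] ≈ 121.8000; in regime p = Θ(1/n^{2/3}) E[X] diverges (above the triangle threshold p ~ 1/n).


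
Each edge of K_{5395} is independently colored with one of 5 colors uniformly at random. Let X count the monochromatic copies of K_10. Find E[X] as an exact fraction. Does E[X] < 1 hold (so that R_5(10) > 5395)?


E[X] = C(5395, 10) · 5^{1 − 45} = 5708563736675616143322765475706 · 5^{−44} = 5708563736675616143322765475706/5684341886080801486968994140625.
As a reduced fraction: E[X] = 5708563736675616143322765475706/5684341886080801486968994140625 ≈ 1.00426.
Is E[X] < 1? NO.
Since E[X] ≥ 1, the first-moment bound is inconclusive at n = 5395; it does NOT by itself certify R_5(10) > 5395.

E[X] = 5708563736675616143322765475706/5684341886080801486968994140625 ≈ 1.00426; E[X] ≥ 1; first-moment method inconclusive here.


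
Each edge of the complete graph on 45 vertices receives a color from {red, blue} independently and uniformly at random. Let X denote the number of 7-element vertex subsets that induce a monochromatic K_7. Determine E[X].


Let X = Σ_S X_S over the C(45, 7) = 45379620 subsets S of size 7, where X_S = 1 if the K_7 on S is monochromatic.
For a fixed S, the K_7 on S has C(7, 2) = 21 edges. P[all 21 edges red] = (1/2)^21, and likewise for blue, so P[monochromatic] = 2·(1/2)^21 = 2^{1 − 21} = 1/1048576.
Summing: E[X] = C(45, 7) · 2^{1 − 21} = 45379620 · 1/1048576 = 11344905/262144.
Numerically: E[X] ≈ 43.2774.

E[X] = C(45,7)·2^(1−C(7,2)) = 11344905/262144 ≈ 43.2774.


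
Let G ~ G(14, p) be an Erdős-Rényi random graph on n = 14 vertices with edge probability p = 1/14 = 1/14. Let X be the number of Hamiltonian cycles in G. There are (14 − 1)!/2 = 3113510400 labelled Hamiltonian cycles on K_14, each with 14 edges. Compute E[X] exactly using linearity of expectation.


K_14 has (14 − 1)!/2 = 3113510400 labelled Hamiltonian cycles.
For each such Hamiltonian cycle H, let X_H = 1 if all 14 edges of H are present in G. Then P[X_H = 1] = p^{14} = (1/14)^{14} = 1/11112006825558016.
Summing the indicators: E[X] = Σ_H E[X_H] = 3113510400 · p^{14} = 3113510400 · 1/11112006825558016 = 868725/3100448333024.
Numerically: E[X] ≈ 2.802e-07.

E[X] = 3113510400 · (1/14)^{14} = 868725/3100448333024 ≈ 2.802e-07.


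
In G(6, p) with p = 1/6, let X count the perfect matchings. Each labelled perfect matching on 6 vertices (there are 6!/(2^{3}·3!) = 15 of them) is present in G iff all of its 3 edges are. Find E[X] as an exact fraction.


K_6 has 6!/(2^{3}·3!) = 15 labelled perfect matchings.
For each such perfect matching H, let X_H = 1 if all 3 edges of H are present in G. Then P[X_H = 1] = p^{3} = (1/6)^{3} = 1/216.
By linearity of expectation: E[X] = Σ_H E[X_H] = 15 · p^{3} = 15 · 1/216 = 5/72.
Numerically: E[X] ≈ 0.0694.

E[X] = 15 · (1/6)^{3} = 5/72 ≈ 0.0694.


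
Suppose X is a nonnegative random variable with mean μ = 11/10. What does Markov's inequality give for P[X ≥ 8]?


μ = E[X] = 11/10, a = 8.
Markov: P[X ≥ 8] ≤ μ/a = (11/10)/8 = 11/80.
Numerically: ≈ 0.1375.
(Since a = 8 > μ = 1.1000, the bound 11/80 is < 1 and informative.)

P[X ≥ 8] ≤ 11/80 ≈ 0.1375.


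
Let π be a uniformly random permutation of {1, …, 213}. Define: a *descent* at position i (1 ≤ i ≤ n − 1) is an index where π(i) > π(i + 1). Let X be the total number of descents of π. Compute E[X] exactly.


Write X = Σ X_I over i = 1, …, 212, with X_I the indicator of one descent.
There are 212 indicators.
For each fixed i, the pair (π(i), π(i+1)) is a uniformly random ordered pair of distinct values from {1, …, 213}; by symmetry P[π(i) > π(i+1)] = 1/2.
By linearity: E[X] = 212 · (1/2) = (213 − 1) · (1/2) = 106 ≈ 106.0000.

E[X] = 106 = 106.0000.


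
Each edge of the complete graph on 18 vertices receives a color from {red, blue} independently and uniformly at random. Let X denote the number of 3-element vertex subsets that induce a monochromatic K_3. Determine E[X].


Let X = Σ_S X_S over the C(18, 3) = 816 subsets S of size 3, where X_S = 1 if the K_3 on S is monochromatic.
For a fixed S, the K_3 on S has C(3, 2) = 3 edges. P[all 3 edges red] = (1/2)^3, and likewise for blue, so P[monochromatic] = 2·(1/2)^3 = 2^{1 − 3} = 1/4.
Summing: E[X] = C(18, 3) · 2^{1 − 3} = 816 · 1/4 = 204.
Numerically: E[X] ≈ 204.00000.

E[X] = C(18,3)·2^(1−C(3,2)) = 204 ≈ 204.00000.


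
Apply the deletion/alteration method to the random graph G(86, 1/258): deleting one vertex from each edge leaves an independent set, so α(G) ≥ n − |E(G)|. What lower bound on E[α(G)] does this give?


E[|E(G)|] = C(86, 2)·p = 3655 · (1/258) = 85/6.
E[α(G)] ≥ n − E[|E(G)|] = 86 − 85/6 = 431/6.
Numerically: ≈ 71.8333.
(This is only a lower bound; the true E[α(G)] may be larger.)

E[α(G)] ≥ 431/6 ≈ 71.8333.


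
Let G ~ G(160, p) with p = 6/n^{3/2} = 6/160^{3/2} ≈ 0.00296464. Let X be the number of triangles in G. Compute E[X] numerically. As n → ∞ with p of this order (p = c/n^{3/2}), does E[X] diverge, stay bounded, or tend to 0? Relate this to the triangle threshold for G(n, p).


Number of potential triangles: C(160, 3) = 669920.
Each occurs with probability p³ ≈ (0.00296464)³ ≈ 2.60563650e-08.
By linearity: E[X] = C(160, 3)·p³ ≈ 669920 · 2.60563650e-08 ≈ 0.017456.
Since α = 3/2 > 1, p = c/n^{3/2} = o(1/n) is below the triangle threshold p ~ 1/n. Asymptotically E[X] ~ (c³/6)·n^{3(1−α)} = (6³/6)·n^{-1.5} → 0, so by Markov's inequality G has no triangles w.h.p.

E[X] ≈ 0.017456; in regime p = Θ(1/n^{3/2}) E[X] tends to 0 (below the triangle threshold p ~ 1/n).


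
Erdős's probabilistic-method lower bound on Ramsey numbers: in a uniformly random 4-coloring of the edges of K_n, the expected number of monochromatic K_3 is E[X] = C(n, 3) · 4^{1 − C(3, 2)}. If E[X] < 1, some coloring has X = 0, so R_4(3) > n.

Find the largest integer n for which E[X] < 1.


We need C(n, 3) · 4^{1 − 3} < 1, i.e. C(n, 3) < 4^{3 − 1} = 16.
Check values of n near the boundary:
  n = 3: C(3, 3) = 1; 1 < 16? YES
  n = 4: C(4, 3) = 4; 4 < 16? YES
  n = 5: C(5, 3) = 10; 10 < 16? YES
  n = 6: C(6, 3) = 20; 20 < 16? NO
  n = 7: C(7, 3) = 35; 35 < 16? NO
The largest n with C(n, 3) < 16 is n = 5 (where E[X] = 5/8 ≈ 0.6250000). Hence R_4(3) > 5, i.e. R_4(3) ≥ 6.

Largest n = 5; hence R_4(3) > 5.


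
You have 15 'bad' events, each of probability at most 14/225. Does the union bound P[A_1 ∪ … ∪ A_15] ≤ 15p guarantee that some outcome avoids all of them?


Union bound: P[∪_{i=1}^{15} A_i] ≤ Σ_i P[A_i] ≤ 15·p = 15·(14/225) = 14/15.
Numerically: 14/15 ≈ 0.9333333.
Is 14/15 < 1? YES.
Since P[∪ A_i] ≤ 14/15 < 1, the complement has P[∩ A_i^c] ≥ 1 − 14/15 = 1/15 > 0, so some outcome avoids every A_i.

15·p = 14/15 ≈ 0.9333333; existence CERTIFIED by the union bound.


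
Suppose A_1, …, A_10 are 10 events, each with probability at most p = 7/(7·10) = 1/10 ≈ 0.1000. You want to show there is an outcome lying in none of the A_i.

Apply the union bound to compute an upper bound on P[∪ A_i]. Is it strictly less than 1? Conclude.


Union bound: P[∪_{i=1}^{10} A_i] ≤ Σ_i P[A_i] ≤ 10·p = 10·(1/10) = 1.
Numerically: 1 ≈ 1.0000.
Is 1 < 1? NO.
Since the bound 1 is ≥ 1, the union bound is uninformative here; it does NOT by itself certify existence.

10·p = 1 ≈ 1.0000; existence NOT certified by the union bound.


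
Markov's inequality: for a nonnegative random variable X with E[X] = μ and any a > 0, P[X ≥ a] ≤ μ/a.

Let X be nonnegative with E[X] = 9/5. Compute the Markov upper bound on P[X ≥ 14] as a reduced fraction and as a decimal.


μ = E[X] = 9/5, a = 14.
Markov: P[X ≥ 14] ≤ μ/a = (9/5)/14 = 9/70.
Numerically: ≈ 0.12857.
(Since a = 14 > μ = 1.80000, the bound 9/70 is < 1 and informative.)

P[X ≥ 14] ≤ 9/70 ≈ 0.12857.


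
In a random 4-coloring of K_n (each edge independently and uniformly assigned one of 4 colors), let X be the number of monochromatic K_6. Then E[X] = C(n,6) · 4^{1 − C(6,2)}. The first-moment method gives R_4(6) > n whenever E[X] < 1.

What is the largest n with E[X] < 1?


We need C(n, 6) · 4^{1 − 15} < 1, i.e. C(n, 6) < 4^{15 − 1} = 268435456.
Check values of n near the boundary:
  n = 72: C(72, 6) = 156238908; 156238908 < 268435456? YES
  n = 73: C(73, 6) = 170230452; 170230452 < 268435456? YES
  n = 74: C(74, 6) = 185250786; 185250786 < 268435456? YES
  n = 75: C(75, 6) = 201359550; 201359550 < 268435456? YES
  n = 76: C(76, 6) = 218618940; 218618940 < 268435456? YES
  n = 77: C(77, 6) = 237093780; 237093780 < 268435456? YES
  n = 78: C(78, 6) = 256851595; 256851595 < 268435456? YES
  n = 79: C(79, 6) = 277962685; 277962685 < 268435456? NO
  n = 80: C(80, 6) = 300500200; 300500200 < 268435456? NO
The largest n with C(n, 6) < 268435456 is n = 78 (where E[X] = 256851595/268435456 ≈ 0.957). Hence R_4(6) > 78, i.e. R_4(6) ≥ 79.

Largest n = 78; hence R_4(6) > 78.
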